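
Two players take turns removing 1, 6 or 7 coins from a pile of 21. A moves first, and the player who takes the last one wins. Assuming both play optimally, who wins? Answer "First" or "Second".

First

i:   0  1  2  3  4  5  6  7  8  9 10 11 12 13 14 15 16 17 18 19 20 21
     L  W  L  W  L  W  W  W  W  W  W  W  L  W  L  W  L  W  W  W  W  W
Position 21 is W, so the first player wins.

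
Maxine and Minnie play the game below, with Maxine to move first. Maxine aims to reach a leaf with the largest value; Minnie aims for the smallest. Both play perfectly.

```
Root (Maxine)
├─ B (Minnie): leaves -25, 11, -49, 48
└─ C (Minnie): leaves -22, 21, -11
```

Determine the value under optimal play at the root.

B (Minnie): min(-25, 11, -49, 48) = -49
C (Minnie): min(-22, 21, -11) = -22
Root (Maxine): max(-49, -22) = -22

-22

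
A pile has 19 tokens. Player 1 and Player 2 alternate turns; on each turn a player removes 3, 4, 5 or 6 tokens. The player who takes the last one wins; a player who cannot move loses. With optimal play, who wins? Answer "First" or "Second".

Positions where the player to move wins (W) vs loses (L):
i:   0  1  2  3  4  5  6  7  8  9 10 11 12 13 14 15 16 17 18 19
     L  L  L  W  W  W  W  W  W  L  L  L  W  W  W  W  W  W  L  L
Position 19 is L, so the second player wins.

Second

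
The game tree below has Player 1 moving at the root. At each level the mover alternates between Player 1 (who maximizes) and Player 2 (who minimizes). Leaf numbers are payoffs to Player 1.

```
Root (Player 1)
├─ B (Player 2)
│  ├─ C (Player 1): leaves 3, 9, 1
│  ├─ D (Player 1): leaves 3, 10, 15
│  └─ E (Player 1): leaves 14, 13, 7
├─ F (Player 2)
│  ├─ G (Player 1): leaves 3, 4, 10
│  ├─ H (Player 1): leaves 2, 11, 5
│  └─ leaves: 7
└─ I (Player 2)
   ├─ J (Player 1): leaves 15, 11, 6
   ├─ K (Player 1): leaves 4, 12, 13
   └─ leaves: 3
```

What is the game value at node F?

G: max(3, 4, 10) = 10
H: max(2, 11, 5) = 11
F: min(10, 11, 7) = 7

7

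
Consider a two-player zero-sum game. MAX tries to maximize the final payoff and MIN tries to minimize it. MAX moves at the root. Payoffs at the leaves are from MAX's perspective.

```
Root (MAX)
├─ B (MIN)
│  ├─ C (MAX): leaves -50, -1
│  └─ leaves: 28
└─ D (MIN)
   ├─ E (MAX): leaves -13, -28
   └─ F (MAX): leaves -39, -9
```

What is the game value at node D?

E: max(-13, -28) = -13
F: max(-39, -9) = -9
D: min(-13, -9) = -13

-13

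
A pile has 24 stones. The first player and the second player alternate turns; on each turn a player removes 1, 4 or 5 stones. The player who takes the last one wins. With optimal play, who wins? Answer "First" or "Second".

Second

i:   0  1  2  3  4  5  6  7  8  9 10 11 12 13 14 15 16 17 18 19 20 21 22 23 24
     L  W  L  W  W  W  W  W  L  W  L  W  W  W  W  W  L  W  L  W  W  W  W  W  L
Position 24 is L, so the second player wins.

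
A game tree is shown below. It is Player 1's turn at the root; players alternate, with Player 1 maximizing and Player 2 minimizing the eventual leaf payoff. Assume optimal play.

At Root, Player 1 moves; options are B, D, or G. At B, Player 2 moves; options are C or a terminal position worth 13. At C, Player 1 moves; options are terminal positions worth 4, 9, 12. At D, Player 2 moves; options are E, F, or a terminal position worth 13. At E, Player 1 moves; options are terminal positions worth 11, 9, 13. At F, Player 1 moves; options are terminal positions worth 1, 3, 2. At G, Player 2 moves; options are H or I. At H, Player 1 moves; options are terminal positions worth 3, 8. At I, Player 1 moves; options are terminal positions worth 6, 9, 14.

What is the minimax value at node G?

H: max(3, 8) = 8
I: max(6, 9, 14) = 14
G: min(8, 14) = 8

8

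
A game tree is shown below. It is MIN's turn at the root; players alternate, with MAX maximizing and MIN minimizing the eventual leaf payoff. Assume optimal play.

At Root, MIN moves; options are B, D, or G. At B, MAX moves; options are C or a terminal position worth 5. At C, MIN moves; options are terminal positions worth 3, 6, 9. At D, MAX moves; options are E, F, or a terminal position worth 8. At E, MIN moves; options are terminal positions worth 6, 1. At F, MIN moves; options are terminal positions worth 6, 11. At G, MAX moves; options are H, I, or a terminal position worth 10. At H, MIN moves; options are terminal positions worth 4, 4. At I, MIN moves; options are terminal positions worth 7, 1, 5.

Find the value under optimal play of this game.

5

C (MIN): min(3, 6, 9) = 3
B (MAX): max(3, 5) = 5
E (MIN): min(6, 1) = 1
F (MIN): min(6, 11) = 6
D (MAX): max(1, 6, 8) = 8
H (MIN): min(4, 4) = 4
I (MIN): min(7, 1, 5) = 1
G (MAX): max(4, 1, 10) = 10
Root (MIN): min(5, 8, 10) = 5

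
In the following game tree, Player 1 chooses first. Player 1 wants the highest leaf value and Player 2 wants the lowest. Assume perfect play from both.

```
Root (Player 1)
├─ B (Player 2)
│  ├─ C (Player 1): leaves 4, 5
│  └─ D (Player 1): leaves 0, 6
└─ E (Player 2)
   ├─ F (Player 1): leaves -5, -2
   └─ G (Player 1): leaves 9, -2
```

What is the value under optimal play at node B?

5

C: max(4, 5) = 5
D: max(0, 6) = 6
B: min(5, 6) = 5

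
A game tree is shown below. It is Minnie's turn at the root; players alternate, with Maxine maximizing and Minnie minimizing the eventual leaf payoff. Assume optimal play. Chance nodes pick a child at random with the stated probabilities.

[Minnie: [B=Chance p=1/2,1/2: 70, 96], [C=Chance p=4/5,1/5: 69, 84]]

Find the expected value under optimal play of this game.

B (Chance): 1/2·70 + 1/2·96 = 83
C (Chance): 4/5·69 + 1/5·84 = 72
Root (Minnie): min(83, 72) = 72

72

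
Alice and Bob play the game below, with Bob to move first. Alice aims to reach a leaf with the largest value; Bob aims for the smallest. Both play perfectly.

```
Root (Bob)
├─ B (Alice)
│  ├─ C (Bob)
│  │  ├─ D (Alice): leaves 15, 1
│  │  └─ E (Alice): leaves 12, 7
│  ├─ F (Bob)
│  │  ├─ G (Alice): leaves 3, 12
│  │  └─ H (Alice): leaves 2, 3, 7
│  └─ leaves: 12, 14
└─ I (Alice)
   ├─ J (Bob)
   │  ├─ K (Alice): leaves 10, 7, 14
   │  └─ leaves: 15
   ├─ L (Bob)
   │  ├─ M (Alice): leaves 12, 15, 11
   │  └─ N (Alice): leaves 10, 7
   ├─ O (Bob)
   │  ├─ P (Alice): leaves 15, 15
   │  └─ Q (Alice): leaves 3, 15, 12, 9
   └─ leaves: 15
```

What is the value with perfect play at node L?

M: max(12, 15, 11) = 15
N: max(10, 7) = 10
L: min(15, 10) = 10

10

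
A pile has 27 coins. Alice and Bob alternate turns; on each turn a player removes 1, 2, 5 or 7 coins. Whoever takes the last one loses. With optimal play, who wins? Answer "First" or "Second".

Positions where the player to move wins (W) vs loses (L):
i:   0  1  2  3  4  5  6  7  8  9 10 11 12 13 14 15 16 17 18 19 20 21 22 23 24 25 26 27
     W  L  W  W  L  W  W  L  W  W  L  W  W  L  W  W  L  W  W  L  W  W  L  W  W  L  W  W
Position 27 is W, so the first player wins.

First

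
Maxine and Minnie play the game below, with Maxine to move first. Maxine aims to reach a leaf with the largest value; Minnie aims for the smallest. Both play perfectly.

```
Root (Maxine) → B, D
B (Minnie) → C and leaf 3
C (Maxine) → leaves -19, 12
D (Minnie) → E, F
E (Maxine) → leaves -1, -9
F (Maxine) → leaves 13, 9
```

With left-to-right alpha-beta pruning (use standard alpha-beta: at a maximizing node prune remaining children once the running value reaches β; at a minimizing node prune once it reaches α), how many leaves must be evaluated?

5

C [α=-∞,β=+∞]: v=12
B [α=-∞,β=+∞]: v=3
E [α=3,β=+∞]: v=-1
D [α=3,β=+∞]: v=-1 after child 1 ≤ α → α-cutoff, skip 1
Root [α=-∞,β=+∞]: v=3
Leaves evaluated: 5 of 7.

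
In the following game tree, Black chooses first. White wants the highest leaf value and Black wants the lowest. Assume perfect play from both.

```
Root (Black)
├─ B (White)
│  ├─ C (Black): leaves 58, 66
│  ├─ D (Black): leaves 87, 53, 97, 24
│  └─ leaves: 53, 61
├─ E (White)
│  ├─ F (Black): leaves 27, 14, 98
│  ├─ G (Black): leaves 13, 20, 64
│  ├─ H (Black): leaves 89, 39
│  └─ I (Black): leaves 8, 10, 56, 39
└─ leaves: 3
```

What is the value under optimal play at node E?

39

F: min(27, 14, 98) = 14
G: min(13, 20, 64) = 13
H: min(89, 39) = 39
I: min(8, 10, 56, 39) = 8
E: max(14, 13, 39, 8) = 39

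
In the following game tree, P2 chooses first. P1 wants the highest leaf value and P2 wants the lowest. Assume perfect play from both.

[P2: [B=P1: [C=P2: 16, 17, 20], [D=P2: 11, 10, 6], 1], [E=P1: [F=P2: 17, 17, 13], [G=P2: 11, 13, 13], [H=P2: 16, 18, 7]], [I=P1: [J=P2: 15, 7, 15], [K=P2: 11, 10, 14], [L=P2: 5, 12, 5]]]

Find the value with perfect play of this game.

C (P2): min(16, 17, 20) = 16
D (P2): min(11, 10, 6) = 6
B (P1): max(16, 6, 1) = 16
F (P2): min(17, 17, 13) = 13
G (P2): min(11, 13, 13) = 11
H (P2): min(16, 18, 7) = 7
E (P1): max(13, 11, 7) = 13
J (P2): min(15, 7, 15) = 7
K (P2): min(11, 10, 14) = 10
L (P2): min(5, 12, 5) = 5
I (P1): max(7, 10, 5) = 10
Root (P2): min(16, 13, 10) = 10

10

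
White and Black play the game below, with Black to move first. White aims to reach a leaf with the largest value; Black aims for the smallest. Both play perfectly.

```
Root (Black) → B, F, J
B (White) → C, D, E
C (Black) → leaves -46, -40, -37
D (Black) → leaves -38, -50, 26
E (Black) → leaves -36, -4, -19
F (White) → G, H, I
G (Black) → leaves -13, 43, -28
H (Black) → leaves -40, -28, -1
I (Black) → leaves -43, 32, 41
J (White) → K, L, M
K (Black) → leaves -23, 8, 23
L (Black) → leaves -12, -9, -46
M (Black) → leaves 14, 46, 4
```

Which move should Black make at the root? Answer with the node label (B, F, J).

C (Black): min(-46, -40, -37) = -46
D (Black): min(-38, -50, 26) = -50
E (Black): min(-36, -4, -19) = -36
B (White): max(-46, -50, -36) = -36
G (Black): min(-13, 43, -28) = -28
H (Black): min(-40, -28, -1) = -40
I (Black): min(-43, 32, 41) = -43
F (White): max(-28, -40, -43) = -28
K (Black): min(-23, 8, 23) = -23
L (Black): min(-12, -9, -46) = -46
M (Black): min(14, 46, 4) = 4
J (White): max(-23, -46, 4) = 4
Root (Black): min(-36, -28, 4) = -36
Black picks the child with the lowest value: B (value -36).

B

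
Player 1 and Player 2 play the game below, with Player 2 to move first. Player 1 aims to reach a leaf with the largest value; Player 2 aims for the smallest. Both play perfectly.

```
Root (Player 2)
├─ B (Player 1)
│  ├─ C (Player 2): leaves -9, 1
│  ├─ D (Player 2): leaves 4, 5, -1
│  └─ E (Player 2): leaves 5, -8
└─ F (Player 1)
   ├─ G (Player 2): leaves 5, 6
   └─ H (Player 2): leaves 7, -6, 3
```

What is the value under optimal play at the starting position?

C (Player 2): min(-9, 1) = -9
D (Player 2): min(4, 5, -1) = -1
E (Player 2): min(5, -8) = -8
B (Player 1): max(-9, -1, -8) = -1
G (Player 2): min(5, 6) = 5
H (Player 2): min(7, -6, 3) = -6
F (Player 1): max(5, -6) = 5
Root (Player 2): min(-1, 5) = -1

-1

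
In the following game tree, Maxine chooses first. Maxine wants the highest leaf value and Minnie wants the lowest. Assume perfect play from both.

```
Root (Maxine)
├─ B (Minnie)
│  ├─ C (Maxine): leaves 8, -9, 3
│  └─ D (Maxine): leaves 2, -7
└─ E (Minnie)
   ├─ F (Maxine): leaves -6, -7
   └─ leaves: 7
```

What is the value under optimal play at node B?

C: max(8, -9, 3) = 8
D: max(2, -7) = 2
B: min(8, 2) = 2

2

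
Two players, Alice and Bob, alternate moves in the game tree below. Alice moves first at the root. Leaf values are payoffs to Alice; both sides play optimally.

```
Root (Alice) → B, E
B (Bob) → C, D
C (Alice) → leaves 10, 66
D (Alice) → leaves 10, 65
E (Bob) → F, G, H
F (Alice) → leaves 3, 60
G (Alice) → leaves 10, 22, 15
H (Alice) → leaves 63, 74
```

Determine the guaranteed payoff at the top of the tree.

65

C (Alice): max(10, 66) = 66
D (Alice): max(10, 65) = 65
B (Bob): min(66, 65) = 65
F (Alice): max(3, 60) = 60
G (Alice): max(10, 22, 15) = 22
H (Alice): max(63, 74) = 74
E (Bob): min(60, 22, 74) = 22
Root (Alice): max(65, 22) = 65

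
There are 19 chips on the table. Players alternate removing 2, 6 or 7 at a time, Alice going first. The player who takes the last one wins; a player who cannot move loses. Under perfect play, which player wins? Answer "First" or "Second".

i:   0  1  2  3  4  5  6  7  8  9 10 11 12 13 14 15 16 17 18 19
     L  L  W  W  L  L  W  W  W  L  W  W  W  L  L  W  W  L  L  W
Position 19 is W, so the first player wins.

First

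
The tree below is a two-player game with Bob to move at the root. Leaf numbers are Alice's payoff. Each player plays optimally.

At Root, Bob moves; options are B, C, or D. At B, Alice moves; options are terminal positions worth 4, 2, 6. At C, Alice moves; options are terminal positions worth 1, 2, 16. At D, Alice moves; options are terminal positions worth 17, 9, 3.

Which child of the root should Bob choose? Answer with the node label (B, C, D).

B

B (Alice): max(4, 2, 6) = 6
C (Alice): max(1, 2, 16) = 16
D (Alice): max(17, 9, 3) = 17
Root (Bob): min(6, 16, 17) = 6
Bob picks the child with the lowest value: B (value 6).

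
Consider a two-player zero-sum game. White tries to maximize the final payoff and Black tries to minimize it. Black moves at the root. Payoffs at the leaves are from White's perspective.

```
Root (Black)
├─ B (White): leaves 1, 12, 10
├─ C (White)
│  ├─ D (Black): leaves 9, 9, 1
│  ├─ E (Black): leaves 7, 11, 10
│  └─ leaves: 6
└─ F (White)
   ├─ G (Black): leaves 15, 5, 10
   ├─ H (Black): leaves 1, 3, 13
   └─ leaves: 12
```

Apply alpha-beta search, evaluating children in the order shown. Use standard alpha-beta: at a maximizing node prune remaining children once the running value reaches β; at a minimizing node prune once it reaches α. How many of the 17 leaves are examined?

15

B [α=-∞,β=+∞]: v=12
D [α=-∞,β=12]: v=1
E [α=1,β=12]: v=7
C [α=-∞,β=12]: v=7
G [α=-∞,β=7]: v=5
H [α=5,β=7]: v=1 after child 1 ≤ α → α-cutoff, skip 2
F [α=-∞,β=7]: v=12
Root [α=-∞,β=+∞]: v=7
Leaves evaluated: 15 of 17.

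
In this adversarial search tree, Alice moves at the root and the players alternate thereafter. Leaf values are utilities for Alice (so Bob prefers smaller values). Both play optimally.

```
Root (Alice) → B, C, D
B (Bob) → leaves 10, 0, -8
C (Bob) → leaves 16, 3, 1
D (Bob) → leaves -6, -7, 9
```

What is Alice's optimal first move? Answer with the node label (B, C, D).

C

B (Bob): min(10, 0, -8) = -8
C (Bob): min(16, 3, 1) = 1
D (Bob): min(-6, -7, 9) = -7
Root (Alice): max(-8, 1, -7) = 1
Alice picks the child with the highest value: C (value 1).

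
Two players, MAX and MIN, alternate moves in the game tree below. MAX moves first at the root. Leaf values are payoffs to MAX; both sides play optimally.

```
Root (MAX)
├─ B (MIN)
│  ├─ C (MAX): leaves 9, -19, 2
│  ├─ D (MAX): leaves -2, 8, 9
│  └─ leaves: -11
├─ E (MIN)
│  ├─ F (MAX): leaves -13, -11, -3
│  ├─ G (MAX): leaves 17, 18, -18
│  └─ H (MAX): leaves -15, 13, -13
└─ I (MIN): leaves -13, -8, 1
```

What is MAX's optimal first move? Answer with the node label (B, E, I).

E

C (MAX): max(9, -19, 2) = 9
D (MAX): max(-2, 8, 9) = 9
B (MIN): min(9, 9, -11) = -11
F (MAX): max(-13, -11, -3) = -3
G (MAX): max(17, 18, -18) = 18
H (MAX): max(-15, 13, -13) = 13
E (MIN): min(-3, 18, 13) = -3
I (MIN): min(-13, -8, 1) = -13
Root (MAX): max(-11, -3, -13) = -3
MAX picks the child with the highest value: E (value -3).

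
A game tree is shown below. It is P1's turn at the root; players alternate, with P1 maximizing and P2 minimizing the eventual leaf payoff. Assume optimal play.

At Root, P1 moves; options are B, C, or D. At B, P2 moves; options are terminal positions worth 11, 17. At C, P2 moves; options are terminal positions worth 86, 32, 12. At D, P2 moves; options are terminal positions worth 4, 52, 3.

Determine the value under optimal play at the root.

B (P2): min(11, 17) = 11
C (P2): min(86, 32, 12) = 12
D (P2): min(4, 52, 3) = 3
Root (P1): max(11, 12, 3) = 12

12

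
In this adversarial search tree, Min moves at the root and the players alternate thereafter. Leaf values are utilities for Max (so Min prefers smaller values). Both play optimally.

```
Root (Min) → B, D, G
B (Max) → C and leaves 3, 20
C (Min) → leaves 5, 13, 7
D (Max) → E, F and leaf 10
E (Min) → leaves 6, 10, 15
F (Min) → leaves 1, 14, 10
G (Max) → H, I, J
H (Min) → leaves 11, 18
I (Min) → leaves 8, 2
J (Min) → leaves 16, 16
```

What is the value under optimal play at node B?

C: min(5, 13, 7) = 5
B: max(5, 3, 20) = 20

20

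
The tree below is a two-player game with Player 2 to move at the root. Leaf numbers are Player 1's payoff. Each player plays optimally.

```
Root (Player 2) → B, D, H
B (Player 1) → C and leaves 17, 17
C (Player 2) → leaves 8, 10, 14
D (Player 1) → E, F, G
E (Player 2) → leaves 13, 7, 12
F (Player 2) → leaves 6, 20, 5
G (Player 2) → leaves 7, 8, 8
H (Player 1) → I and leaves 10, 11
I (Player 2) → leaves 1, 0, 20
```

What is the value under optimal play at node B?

C: min(8, 10, 14) = 8
B: max(8, 17, 17) = 17

17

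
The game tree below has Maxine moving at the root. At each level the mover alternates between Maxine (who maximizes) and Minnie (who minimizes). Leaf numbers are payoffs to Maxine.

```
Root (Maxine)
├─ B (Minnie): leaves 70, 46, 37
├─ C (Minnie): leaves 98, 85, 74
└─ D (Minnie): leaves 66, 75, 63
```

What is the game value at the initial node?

74

B (Minnie): min(70, 46, 37) = 37
C (Minnie): min(98, 85, 74) = 74
D (Minnie): min(66, 75, 63) = 63
Root (Maxine): max(37, 74, 63) = 74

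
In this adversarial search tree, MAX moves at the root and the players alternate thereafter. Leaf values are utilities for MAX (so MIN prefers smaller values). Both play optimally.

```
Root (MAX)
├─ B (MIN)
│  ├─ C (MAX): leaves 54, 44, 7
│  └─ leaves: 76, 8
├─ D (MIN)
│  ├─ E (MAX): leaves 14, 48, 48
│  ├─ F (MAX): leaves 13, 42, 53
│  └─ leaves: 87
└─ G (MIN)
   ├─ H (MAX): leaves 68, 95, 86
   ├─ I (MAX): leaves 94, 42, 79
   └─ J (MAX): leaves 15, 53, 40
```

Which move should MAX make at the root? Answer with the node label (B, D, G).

C (MAX): max(54, 44, 7) = 54
B (MIN): min(54, 76, 8) = 8
E (MAX): max(14, 48, 48) = 48
F (MAX): max(13, 42, 53) = 53
D (MIN): min(48, 53, 87) = 48
H (MAX): max(68, 95, 86) = 95
I (MAX): max(94, 42, 79) = 94
J (MAX): max(15, 53, 40) = 53
G (MIN): min(95, 94, 53) = 53
Root (MAX): max(8, 48, 53) = 53
MAX picks the child with the highest value: G (value 53).

G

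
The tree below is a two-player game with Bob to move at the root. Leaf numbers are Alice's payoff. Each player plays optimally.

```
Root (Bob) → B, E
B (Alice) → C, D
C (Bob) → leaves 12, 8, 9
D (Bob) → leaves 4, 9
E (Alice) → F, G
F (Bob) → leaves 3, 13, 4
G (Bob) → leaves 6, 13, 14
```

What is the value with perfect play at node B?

C: min(12, 8, 9) = 8
D: min(4, 9) = 4
B: max(8, 4) = 8

8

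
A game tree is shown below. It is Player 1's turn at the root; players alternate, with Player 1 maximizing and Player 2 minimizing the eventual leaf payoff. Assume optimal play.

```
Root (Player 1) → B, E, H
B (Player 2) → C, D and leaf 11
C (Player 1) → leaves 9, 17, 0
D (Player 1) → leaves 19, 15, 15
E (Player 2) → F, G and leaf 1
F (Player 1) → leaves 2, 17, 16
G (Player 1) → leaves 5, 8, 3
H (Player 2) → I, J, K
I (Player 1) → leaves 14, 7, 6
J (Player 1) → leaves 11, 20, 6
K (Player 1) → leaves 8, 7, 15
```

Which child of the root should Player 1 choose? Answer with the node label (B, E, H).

C (Player 1): max(9, 17, 0) = 17
D (Player 1): max(19, 15, 15) = 19
B (Player 2): min(17, 19, 11) = 11
F (Player 1): max(2, 17, 16) = 17
G (Player 1): max(5, 8, 3) = 8
E (Player 2): min(17, 8, 1) = 1
I (Player 1): max(14, 7, 6) = 14
J (Player 1): max(11, 20, 6) = 20
K (Player 1): max(8, 7, 15) = 15
H (Player 2): min(14, 20, 15) = 14
Root (Player 1): max(11, 1, 14) = 14
Player 1 picks the child with the highest value: H (value 14).

H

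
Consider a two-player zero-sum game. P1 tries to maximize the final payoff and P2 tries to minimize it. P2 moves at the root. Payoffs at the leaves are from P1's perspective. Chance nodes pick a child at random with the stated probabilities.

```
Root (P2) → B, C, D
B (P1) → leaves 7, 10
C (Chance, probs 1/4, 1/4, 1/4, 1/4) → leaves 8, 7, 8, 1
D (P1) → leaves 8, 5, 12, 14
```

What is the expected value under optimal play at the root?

6

B (P1): max(7, 10) = 10
C (Chance): 1/4·8 + 1/4·7 + 1/4·8 + 1/4·1 = 6
D (P1): max(8, 5, 12, 14) = 14
Root (P2): min(10, 6, 14) = 6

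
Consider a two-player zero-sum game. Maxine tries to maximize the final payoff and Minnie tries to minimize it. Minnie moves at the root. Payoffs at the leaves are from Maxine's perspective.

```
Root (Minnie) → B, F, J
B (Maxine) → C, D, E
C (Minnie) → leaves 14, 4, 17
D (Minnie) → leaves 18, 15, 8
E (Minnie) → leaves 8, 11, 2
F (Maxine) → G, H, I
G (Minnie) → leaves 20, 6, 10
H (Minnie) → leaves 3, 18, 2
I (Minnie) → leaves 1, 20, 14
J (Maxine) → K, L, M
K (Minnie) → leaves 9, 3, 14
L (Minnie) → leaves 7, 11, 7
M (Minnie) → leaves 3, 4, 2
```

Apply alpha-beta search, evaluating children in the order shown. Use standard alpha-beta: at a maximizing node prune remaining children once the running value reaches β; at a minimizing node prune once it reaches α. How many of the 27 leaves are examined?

C [α=-∞,β=+∞]: v=4
D [α=4,β=+∞]: v=8
E [α=8,β=+∞]: v=8 after child 1 ≤ α → α-cutoff, skip 2
B [α=-∞,β=+∞]: v=8
G [α=-∞,β=8]: v=6
H [α=6,β=8]: v=3 after child 1 ≤ α → α-cutoff, skip 2
I [α=6,β=8]: v=1 after child 1 ≤ α → α-cutoff, skip 2
F [α=-∞,β=8]: v=6
K [α=-∞,β=6]: v=3
L [α=3,β=6]: v=7
J [α=-∞,β=6]: v=7 after child 2 ≥ β → β-cutoff, skip 1
Root [α=-∞,β=+∞]: v=6
Leaves evaluated: 18 of 27.

18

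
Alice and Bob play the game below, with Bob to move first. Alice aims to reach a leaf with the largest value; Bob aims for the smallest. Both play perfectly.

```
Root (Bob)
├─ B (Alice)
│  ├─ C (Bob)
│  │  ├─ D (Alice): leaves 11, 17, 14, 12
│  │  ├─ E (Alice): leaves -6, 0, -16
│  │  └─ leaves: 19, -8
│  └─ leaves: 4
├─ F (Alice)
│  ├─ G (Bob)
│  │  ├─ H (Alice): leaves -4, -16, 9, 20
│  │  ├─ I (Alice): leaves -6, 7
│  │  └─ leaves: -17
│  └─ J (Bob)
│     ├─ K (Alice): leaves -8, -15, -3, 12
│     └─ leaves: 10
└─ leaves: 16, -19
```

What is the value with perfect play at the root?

D (Alice): max(11, 17, 14, 12) = 17
E (Alice): max(-6, 0, -16) = 0
C (Bob): min(17, 0, 19, -8) = -8
B (Alice): max(-8, 4) = 4
H (Alice): max(-4, -16, 9, 20) = 20
I (Alice): max(-6, 7) = 7
G (Bob): min(20, 7, -17) = -17
K (Alice): max(-8, -15, -3, 12) = 12
J (Bob): min(12, 10) = 10
F (Alice): max(-17, 10) = 10
Root (Bob): min(4, 10, 16, -19) = -19

-19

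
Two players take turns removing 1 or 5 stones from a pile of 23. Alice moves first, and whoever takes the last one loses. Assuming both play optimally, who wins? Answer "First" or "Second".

i:   0  1  2  3  4  5  6  7  8  9 10 11 12 13 14 15 16 17 18 19 20 21 22 23
     W  L  W  L  W  L  W  L  W  L  W  L  W  L  W  L  W  L  W  L  W  L  W  L
Position 23 is L, so the second player wins.

Second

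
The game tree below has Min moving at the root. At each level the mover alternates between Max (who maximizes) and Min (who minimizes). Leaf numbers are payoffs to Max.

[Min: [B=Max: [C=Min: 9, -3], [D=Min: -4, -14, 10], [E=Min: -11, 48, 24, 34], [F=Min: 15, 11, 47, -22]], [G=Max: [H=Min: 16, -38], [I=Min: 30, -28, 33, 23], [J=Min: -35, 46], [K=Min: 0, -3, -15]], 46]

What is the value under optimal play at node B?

-3

C: min(9, -3) = -3
D: min(-4, -14, 10) = -14
E: min(-11, 48, 24, 34) = -11
F: min(15, 11, 47, -22) = -22
B: max(-3, -14, -11, -22) = -3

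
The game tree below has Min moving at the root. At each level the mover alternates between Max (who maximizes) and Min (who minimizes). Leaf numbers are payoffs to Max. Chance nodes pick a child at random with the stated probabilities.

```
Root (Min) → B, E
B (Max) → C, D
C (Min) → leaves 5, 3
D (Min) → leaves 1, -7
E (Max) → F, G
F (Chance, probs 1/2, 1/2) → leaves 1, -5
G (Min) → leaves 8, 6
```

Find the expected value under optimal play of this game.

3

C (Min): min(5, 3) = 3
D (Min): min(1, -7) = -7
B (Max): max(3, -7) = 3
F (Chance): 1/2·1 + 1/2·-5 = -2
G (Min): min(8, 6) = 6
E (Max): max(-2, 6) = 6
Root (Min): min(3, 6) = 3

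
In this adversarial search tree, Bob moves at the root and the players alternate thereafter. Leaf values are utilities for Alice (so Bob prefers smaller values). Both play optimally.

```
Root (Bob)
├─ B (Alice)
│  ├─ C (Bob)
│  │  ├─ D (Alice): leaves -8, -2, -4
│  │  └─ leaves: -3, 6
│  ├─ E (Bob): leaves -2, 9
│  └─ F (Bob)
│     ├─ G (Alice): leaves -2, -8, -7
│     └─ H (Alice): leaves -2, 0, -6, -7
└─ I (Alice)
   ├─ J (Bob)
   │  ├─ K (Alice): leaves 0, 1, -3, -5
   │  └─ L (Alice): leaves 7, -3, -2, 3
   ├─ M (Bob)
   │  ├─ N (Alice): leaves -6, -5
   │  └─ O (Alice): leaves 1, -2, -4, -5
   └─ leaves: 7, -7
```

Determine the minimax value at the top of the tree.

-2

D (Alice): max(-8, -2, -4) = -2
C (Bob): min(-2, -3, 6) = -3
E (Bob): min(-2, 9) = -2
G (Alice): max(-2, -8, -7) = -2
H (Alice): max(-2, 0, -6, -7) = 0
F (Bob): min(-2, 0) = -2
B (Alice): max(-3, -2, -2) = -2
K (Alice): max(0, 1, -3, -5) = 1
L (Alice): max(7, -3, -2, 3) = 7
J (Bob): min(1, 7) = 1
N (Alice): max(-6, -5) = -5
O (Alice): max(1, -2, -4, -5) = 1
M (Bob): min(-5, 1) = -5
I (Alice): max(1, -5, 7, -7) = 7
Root (Bob): min(-2, 7) = -2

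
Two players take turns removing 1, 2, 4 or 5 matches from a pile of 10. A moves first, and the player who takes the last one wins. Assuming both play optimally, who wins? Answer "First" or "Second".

First

i:   0  1  2  3  4  5  6  7  8  9 10
     L  W  W  L  W  W  L  W  W  L  W
Position 10 is W, so the first player wins.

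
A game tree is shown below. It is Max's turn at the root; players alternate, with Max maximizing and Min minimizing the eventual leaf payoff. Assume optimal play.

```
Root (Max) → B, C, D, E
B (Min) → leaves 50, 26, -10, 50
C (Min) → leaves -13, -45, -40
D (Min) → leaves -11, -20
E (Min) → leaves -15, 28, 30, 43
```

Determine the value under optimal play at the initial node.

-10

B (Min): min(50, 26, -10, 50) = -10
C (Min): min(-13, -45, -40) = -45
D (Min): min(-11, -20) = -20
E (Min): min(-15, 28, 30, 43) = -15
Root (Max): max(-10, -45, -20, -15) = -10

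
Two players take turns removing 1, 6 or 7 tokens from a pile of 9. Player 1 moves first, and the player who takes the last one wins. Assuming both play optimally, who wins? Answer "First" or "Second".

First

i:   0  1  2  3  4  5  6  7  8  9
     L  W  L  W  L  W  W  W  W  W
Position 9 is W, so the first player wins.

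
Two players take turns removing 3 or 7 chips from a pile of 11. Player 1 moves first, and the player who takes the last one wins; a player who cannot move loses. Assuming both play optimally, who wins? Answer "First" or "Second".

Second

Mark each pile size as W (mover wins) or L (mover loses):
i:   0  1  2  3  4  5  6  7  8  9 10 11
     L  L  L  W  W  W  L  W  W  W  L  L
Position 11 is L, so the second player wins.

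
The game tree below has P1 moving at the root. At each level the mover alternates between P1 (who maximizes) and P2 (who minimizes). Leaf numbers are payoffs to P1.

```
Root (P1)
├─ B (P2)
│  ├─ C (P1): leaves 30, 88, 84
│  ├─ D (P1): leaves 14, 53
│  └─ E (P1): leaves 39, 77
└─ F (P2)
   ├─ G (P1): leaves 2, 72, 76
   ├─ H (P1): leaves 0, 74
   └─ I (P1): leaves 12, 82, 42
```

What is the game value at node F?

74

G: max(2, 72, 76) = 76
H: max(0, 74) = 74
I: max(12, 82, 42) = 82
F: min(76, 74, 82) = 74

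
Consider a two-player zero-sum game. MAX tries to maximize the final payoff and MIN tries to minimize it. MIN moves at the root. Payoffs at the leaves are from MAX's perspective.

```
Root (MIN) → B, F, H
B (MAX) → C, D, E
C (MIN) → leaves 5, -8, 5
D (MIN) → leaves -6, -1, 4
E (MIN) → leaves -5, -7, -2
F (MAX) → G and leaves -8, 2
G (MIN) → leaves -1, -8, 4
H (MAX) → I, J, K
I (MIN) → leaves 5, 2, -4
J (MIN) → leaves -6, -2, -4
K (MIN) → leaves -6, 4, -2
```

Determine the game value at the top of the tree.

-6

C (MIN): min(5, -8, 5) = -8
D (MIN): min(-6, -1, 4) = -6
E (MIN): min(-5, -7, -2) = -7
B (MAX): max(-8, -6, -7) = -6
G (MIN): min(-1, -8, 4) = -8
F (MAX): max(-8, -8, 2) = 2
I (MIN): min(5, 2, -4) = -4
J (MIN): min(-6, -2, -4) = -6
K (MIN): min(-6, 4, -2) = -6
H (MAX): max(-4, -6, -6) = -4
Root (MIN): min(-6, 2, -4) = -6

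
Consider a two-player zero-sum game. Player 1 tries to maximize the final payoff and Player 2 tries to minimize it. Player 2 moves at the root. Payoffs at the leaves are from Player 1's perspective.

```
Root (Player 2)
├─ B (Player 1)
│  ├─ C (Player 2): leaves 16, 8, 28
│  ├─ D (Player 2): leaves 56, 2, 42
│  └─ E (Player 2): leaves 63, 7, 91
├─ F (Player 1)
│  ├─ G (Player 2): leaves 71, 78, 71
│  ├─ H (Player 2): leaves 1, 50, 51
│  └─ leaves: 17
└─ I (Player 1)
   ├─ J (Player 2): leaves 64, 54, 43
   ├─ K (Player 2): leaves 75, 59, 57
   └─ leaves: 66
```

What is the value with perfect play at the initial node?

C (Player 2): min(16, 8, 28) = 8
D (Player 2): min(56, 2, 42) = 2
E (Player 2): min(63, 7, 91) = 7
B (Player 1): max(8, 2, 7) = 8
G (Player 2): min(71, 78, 71) = 71
H (Player 2): min(1, 50, 51) = 1
F (Player 1): max(71, 1, 17) = 71
J (Player 2): min(64, 54, 43) = 43
K (Player 2): min(75, 59, 57) = 57
I (Player 1): max(43, 57, 66) = 66
Root (Player 2): min(8, 71, 66) = 8

8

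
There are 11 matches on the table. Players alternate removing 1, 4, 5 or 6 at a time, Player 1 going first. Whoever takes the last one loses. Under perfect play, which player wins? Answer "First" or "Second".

Compute winning (W) and losing (L) positions by backward induction:
i:   0  1  2  3  4  5  6  7  8  9 10 11
     W  L  W  L  W  W  W  W  W  W  L  W
Position 11 is W, so the first player wins.

First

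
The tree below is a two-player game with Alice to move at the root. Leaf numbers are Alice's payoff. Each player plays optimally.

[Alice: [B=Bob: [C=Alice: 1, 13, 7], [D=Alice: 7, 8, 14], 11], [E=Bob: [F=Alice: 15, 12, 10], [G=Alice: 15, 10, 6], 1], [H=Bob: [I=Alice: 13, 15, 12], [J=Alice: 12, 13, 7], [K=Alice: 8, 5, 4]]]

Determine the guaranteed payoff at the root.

11

C (Alice): max(1, 13, 7) = 13
D (Alice): max(7, 8, 14) = 14
B (Bob): min(13, 14, 11) = 11
F (Alice): max(15, 12, 10) = 15
G (Alice): max(15, 10, 6) = 15
E (Bob): min(15, 15, 1) = 1
I (Alice): max(13, 15, 12) = 15
J (Alice): max(12, 13, 7) = 13
K (Alice): max(8, 5, 4) = 8
H (Bob): min(15, 13, 8) = 8
Root (Alice): max(11, 1, 8) = 11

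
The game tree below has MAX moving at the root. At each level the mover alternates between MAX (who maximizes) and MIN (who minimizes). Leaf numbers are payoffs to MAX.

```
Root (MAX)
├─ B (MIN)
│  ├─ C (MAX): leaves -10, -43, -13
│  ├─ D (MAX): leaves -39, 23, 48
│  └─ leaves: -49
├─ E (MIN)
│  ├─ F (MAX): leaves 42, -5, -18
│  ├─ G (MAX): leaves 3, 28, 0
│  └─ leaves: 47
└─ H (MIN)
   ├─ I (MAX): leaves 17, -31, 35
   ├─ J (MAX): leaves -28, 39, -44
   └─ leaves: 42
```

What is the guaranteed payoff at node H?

I: max(17, -31, 35) = 35
J: max(-28, 39, -44) = 39
H: min(35, 39, 42) = 35

35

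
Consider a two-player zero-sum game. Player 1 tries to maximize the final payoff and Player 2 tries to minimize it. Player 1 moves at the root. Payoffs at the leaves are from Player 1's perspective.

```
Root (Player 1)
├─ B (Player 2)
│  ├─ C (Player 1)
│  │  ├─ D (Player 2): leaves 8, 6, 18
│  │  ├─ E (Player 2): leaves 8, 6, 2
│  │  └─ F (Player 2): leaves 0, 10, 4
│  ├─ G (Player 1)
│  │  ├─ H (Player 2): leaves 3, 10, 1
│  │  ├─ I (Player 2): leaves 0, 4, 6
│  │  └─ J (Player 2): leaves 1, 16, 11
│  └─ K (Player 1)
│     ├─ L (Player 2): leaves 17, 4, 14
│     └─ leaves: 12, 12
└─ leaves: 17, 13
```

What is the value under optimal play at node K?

12

L: min(17, 4, 14) = 4
K: max(4, 12, 12) = 12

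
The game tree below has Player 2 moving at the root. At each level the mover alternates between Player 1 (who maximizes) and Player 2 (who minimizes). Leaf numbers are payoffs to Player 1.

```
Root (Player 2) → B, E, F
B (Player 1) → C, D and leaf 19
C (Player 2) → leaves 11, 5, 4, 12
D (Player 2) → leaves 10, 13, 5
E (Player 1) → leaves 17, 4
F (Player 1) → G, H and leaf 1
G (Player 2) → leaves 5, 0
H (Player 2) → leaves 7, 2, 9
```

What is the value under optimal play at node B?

19

C: min(11, 5, 4, 12) = 4
D: min(10, 13, 5) = 5
B: max(4, 5, 19) = 19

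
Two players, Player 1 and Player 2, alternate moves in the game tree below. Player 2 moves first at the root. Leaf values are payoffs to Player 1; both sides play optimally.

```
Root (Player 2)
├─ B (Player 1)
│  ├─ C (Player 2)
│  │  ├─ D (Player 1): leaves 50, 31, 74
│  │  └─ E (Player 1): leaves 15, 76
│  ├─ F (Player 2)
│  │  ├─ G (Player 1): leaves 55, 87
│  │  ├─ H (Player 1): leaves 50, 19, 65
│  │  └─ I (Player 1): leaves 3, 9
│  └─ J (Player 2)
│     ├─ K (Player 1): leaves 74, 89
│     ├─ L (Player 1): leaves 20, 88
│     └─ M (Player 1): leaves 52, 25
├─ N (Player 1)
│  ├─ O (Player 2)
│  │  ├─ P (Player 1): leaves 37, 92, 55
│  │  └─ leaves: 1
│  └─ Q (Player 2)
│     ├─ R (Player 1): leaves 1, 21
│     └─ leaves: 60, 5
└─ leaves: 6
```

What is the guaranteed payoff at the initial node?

D (Player 1): max(50, 31, 74) = 74
E (Player 1): max(15, 76) = 76
C (Player 2): min(74, 76) = 74
G (Player 1): max(55, 87) = 87
H (Player 1): max(50, 19, 65) = 65
I (Player 1): max(3, 9) = 9
F (Player 2): min(87, 65, 9) = 9
K (Player 1): max(74, 89) = 89
L (Player 1): max(20, 88) = 88
M (Player 1): max(52, 25) = 52
J (Player 2): min(89, 88, 52) = 52
B (Player 1): max(74, 9, 52) = 74
P (Player 1): max(37, 92, 55) = 92
O (Player 2): min(92, 1) = 1
R (Player 1): max(1, 21) = 21
Q (Player 2): min(21, 60, 5) = 5
N (Player 1): max(1, 5) = 5
Root (Player 2): min(74, 5, 6) = 5

5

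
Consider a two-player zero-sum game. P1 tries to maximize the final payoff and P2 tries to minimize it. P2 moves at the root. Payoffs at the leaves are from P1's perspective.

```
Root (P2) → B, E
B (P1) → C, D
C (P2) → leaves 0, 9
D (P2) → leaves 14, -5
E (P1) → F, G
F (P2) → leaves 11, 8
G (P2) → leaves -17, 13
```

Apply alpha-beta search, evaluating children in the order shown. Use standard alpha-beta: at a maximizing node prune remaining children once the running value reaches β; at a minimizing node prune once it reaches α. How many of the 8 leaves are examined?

C [α=-∞,β=+∞]: v=0
D [α=0,β=+∞]: v=-5
B [α=-∞,β=+∞]: v=0
F [α=-∞,β=0]: v=8
E [α=-∞,β=0]: v=8 after child 1 ≥ β → β-cutoff, skip 1
Root [α=-∞,β=+∞]: v=0
Leaves evaluated: 6 of 8.

6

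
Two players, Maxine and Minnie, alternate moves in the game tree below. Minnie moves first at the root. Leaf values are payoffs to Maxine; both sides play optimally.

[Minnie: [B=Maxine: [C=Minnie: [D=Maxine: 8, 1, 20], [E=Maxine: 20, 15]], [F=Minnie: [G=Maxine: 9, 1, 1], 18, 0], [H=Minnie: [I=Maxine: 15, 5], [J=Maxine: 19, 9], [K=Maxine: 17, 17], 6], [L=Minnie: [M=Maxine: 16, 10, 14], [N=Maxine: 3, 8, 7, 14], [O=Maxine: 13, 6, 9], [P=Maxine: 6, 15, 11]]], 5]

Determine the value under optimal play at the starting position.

5

D (Maxine): max(8, 1, 20) = 20
E (Maxine): max(20, 15) = 20
C (Minnie): min(20, 20) = 20
G (Maxine): max(9, 1, 1) = 9
F (Minnie): min(9, 18, 0) = 0
I (Maxine): max(15, 5) = 15
J (Maxine): max(19, 9) = 19
K (Maxine): max(17, 17) = 17
H (Minnie): min(15, 19, 17, 6) = 6
M (Maxine): max(16, 10, 14) = 16
N (Maxine): max(3, 8, 7, 14) = 14
O (Maxine): max(13, 6, 9) = 13
P (Maxine): max(6, 15, 11) = 15
L (Minnie): min(16, 14, 13, 15) = 13
B (Maxine): max(20, 0, 6, 13) = 20
Root (Minnie): min(20, 5) = 5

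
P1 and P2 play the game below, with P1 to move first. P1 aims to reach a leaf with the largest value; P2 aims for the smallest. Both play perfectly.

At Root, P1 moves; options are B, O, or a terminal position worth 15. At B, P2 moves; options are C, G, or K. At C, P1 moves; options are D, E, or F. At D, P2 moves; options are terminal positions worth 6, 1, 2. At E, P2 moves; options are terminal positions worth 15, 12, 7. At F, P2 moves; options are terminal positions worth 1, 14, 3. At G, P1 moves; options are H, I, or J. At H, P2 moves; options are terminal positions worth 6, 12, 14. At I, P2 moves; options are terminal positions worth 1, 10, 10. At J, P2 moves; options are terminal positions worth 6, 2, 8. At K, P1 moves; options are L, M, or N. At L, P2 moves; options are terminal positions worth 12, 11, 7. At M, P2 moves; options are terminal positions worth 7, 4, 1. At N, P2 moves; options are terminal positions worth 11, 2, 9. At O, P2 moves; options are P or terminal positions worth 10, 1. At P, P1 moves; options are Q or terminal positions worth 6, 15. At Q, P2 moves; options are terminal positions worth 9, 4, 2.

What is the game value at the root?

D (P2): min(6, 1, 2) = 1
E (P2): min(15, 12, 7) = 7
F (P2): min(1, 14, 3) = 1
C (P1): max(1, 7, 1) = 7
H (P2): min(6, 12, 14) = 6
I (P2): min(1, 10, 10) = 1
J (P2): min(6, 2, 8) = 2
G (P1): max(6, 1, 2) = 6
L (P2): min(12, 11, 7) = 7
M (P2): min(7, 4, 1) = 1
N (P2): min(11, 2, 9) = 2
K (P1): max(7, 1, 2) = 7
B (P2): min(7, 6, 7) = 6
Q (P2): min(9, 4, 2) = 2
P (P1): max(2, 6, 15) = 15
O (P2): min(15, 10, 1) = 1
Root (P1): max(6, 1, 15) = 15

15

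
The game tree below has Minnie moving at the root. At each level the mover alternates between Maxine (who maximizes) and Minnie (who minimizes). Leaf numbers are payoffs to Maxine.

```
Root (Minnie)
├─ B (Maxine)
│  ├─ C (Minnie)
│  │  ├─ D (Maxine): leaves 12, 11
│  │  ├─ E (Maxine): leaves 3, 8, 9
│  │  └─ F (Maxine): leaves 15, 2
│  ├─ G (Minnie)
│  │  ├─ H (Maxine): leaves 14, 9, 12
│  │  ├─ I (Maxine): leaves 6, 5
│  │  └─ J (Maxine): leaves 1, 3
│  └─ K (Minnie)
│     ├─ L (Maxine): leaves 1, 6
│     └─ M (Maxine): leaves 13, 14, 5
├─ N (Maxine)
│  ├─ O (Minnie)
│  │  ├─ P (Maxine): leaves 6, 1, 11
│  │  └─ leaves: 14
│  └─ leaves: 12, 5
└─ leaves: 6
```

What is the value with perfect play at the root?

6

D (Maxine): max(12, 11) = 12
E (Maxine): max(3, 8, 9) = 9
F (Maxine): max(15, 2) = 15
C (Minnie): min(12, 9, 15) = 9
H (Maxine): max(14, 9, 12) = 14
I (Maxine): max(6, 5) = 6
J (Maxine): max(1, 3) = 3
G (Minnie): min(14, 6, 3) = 3
L (Maxine): max(1, 6) = 6
M (Maxine): max(13, 14, 5) = 14
K (Minnie): min(6, 14) = 6
B (Maxine): max(9, 3, 6) = 9
P (Maxine): max(6, 1, 11) = 11
O (Minnie): min(11, 14) = 11
N (Maxine): max(11, 12, 5) = 12
Root (Minnie): min(9, 12, 6) = 6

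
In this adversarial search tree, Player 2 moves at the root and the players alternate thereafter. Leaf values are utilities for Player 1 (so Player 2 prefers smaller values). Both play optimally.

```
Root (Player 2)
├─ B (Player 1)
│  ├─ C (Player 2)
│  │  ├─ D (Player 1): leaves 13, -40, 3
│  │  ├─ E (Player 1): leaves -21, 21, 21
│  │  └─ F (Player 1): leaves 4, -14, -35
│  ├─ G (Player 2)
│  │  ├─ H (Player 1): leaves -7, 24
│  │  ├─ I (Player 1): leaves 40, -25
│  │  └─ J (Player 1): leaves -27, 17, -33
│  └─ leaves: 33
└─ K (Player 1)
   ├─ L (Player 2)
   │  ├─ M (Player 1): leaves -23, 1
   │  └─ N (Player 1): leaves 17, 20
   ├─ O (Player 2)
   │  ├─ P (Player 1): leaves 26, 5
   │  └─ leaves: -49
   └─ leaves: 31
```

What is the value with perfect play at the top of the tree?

31

D (Player 1): max(13, -40, 3) = 13
E (Player 1): max(-21, 21, 21) = 21
F (Player 1): max(4, -14, -35) = 4
C (Player 2): min(13, 21, 4) = 4
H (Player 1): max(-7, 24) = 24
I (Player 1): max(40, -25) = 40
J (Player 1): max(-27, 17, -33) = 17
G (Player 2): min(24, 40, 17) = 17
B (Player 1): max(4, 17, 33) = 33
M (Player 1): max(-23, 1) = 1
N (Player 1): max(17, 20) = 20
L (Player 2): min(1, 20) = 1
P (Player 1): max(26, 5) = 26
O (Player 2): min(26, -49) = -49
K (Player 1): max(1, -49, 31) = 31
Root (Player 2): min(33, 31) = 31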